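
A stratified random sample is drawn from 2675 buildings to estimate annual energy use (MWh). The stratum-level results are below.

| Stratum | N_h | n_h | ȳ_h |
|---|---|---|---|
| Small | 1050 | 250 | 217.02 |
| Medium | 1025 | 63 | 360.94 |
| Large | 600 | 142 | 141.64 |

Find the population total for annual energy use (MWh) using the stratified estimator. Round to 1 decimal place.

τ̂_st ≈ 682818.5

τ̂_st = Σ N_h ȳ_h = 1050·217.02 + 1025·360.94 + 600·141.64 = 682818.5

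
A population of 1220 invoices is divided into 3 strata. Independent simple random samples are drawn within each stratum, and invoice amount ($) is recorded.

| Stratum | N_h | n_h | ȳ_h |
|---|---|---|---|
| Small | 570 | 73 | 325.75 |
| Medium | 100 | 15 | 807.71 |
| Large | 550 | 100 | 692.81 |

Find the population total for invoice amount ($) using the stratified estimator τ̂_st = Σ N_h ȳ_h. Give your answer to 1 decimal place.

τ̂_st = Σ N_h ȳ_h = 570·325.75 + 100·807.71 + 550·692.81 = 647494.0

τ̂_st ≈ 647494.0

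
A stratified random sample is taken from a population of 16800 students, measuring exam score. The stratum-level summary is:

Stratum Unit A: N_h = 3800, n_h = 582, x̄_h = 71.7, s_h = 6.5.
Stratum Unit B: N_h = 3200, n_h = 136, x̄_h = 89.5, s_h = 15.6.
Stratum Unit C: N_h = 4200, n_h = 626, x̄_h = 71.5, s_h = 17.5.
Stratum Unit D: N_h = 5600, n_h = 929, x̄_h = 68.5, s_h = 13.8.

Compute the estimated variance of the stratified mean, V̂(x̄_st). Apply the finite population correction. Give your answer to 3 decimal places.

V̂(x̄_st) = Σ W_h² (1 − n_h/N_h) s_h²/n_h, with W_h = N_h/N and N = 16800:
  stratum Unit A: (3800/16800)²·(1 − 582/3800)·6.5²/582 = 0.00314525
  stratum Unit B: (3200/16800)²·(1 − 136/3200)·15.6²/136 = 0.0621628
  stratum Unit C: (4200/16800)²·(1 − 626/4200)·17.5²/626 = 0.0260188
  stratum Unit D: (5600/16800)²·(1 − 929/5600)·13.8²/929 = 0.0189986
V̂(x̄_st) = 0.110325

V̂(x̄_st) ≈ 0.110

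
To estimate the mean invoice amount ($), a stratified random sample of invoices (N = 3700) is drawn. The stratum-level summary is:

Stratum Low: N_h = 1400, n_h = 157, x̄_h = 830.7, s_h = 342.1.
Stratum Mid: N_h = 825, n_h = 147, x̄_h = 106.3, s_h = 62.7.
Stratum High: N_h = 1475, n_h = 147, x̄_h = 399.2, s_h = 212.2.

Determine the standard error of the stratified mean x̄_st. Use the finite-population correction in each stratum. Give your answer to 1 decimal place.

SE(x̄_st) ≈ 11.8

V̂(x̄_st) = Σ W_h² (1 − n_h/N_h) s_h²/n_h, with W_h = N_h/N and N = 3700:
  stratum Low: (1400/3700)²·(1 − 157/1400)·342.1²/157 = 94.755
  stratum Mid: (825/3700)²·(1 − 147/825)·62.7²/147 = 1.09269
  stratum High: (1475/3700)²·(1 − 147/1475)·212.2²/147 = 43.8288
V̂(x̄_st) = 139.677
SE(x̄_st) = √139.677 = 11.8185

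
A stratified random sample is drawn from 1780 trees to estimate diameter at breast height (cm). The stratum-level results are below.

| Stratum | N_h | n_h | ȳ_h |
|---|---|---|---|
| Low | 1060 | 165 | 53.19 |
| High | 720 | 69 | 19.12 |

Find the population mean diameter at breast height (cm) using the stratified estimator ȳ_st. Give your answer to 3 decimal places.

N = Σ N_h = 1780. Stratum weights W_h = N_h/N.
ȳ_st = (1060·53.19 + 720·19.12) / 1780 = 39.40888

ȳ_st ≈ 39.409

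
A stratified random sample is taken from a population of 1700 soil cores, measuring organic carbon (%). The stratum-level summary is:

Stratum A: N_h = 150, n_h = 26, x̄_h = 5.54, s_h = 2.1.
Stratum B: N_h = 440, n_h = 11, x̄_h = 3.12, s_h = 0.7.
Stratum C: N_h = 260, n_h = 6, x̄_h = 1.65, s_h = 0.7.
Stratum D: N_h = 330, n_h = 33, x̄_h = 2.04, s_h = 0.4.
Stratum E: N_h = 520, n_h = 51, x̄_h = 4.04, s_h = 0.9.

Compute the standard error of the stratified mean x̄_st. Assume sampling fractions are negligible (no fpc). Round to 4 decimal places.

V̂(x̄_st) = Σ W_h² s_h²/n_h, with W_h = N_h/N and N = 1700:
  stratum A: (150/1700)²·2.1²/26 = 0.00132054
  stratum B: (440/1700)²·0.7²/11 = 0.00298408
  stratum C: (260/1700)²·0.7²/6 = 0.00191027
  stratum D: (330/1700)²·0.4²/33 = 0.000182699
  stratum E: (520/1700)²·0.9²/51 = 0.00148602
V̂(x̄_st) = 0.0078836
SE(x̄_st) = √0.0078836 = 0.0887896

SE(x̄_st) ≈ 0.0888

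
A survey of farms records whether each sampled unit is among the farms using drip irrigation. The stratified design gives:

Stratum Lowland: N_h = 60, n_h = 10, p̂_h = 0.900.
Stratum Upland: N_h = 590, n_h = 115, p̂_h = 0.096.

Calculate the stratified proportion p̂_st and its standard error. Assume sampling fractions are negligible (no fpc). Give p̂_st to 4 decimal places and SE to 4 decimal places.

p̂_st ≈ 0.1702, SE ≈ 0.0267

N = 650; stratum weights W_h = N_h/N.
p̂_st = Σ W_h p̂_h = (60·0.900 + 590·0.096)/650 = 0.17022
V̂(p̂_st) = Σ W_h² p̂_h(1−p̂_h)/(n_h−1):
  stratum Lowland: (60/650)²·0.900·0.100/9 = 8.52071e-05
  stratum Upland: (590/650)²·0.096·0.904/114 = 0.000627209
V̂(p̂_st) = 0.000712416; SE = √V̂ = 0.0266911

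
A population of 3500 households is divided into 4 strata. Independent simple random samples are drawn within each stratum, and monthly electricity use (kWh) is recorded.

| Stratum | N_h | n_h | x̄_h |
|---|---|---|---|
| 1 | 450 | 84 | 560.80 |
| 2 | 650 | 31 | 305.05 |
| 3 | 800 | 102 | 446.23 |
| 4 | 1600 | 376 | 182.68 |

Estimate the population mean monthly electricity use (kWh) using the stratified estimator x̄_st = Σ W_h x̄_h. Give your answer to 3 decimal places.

x̄_st ≈ 314.261

N = Σ N_h = 3500. Stratum weights W_h = N_h/N.
x̄_st = (450·560.80 + 650·305.05 + 800·446.23 + 1600·182.68) / 3500 = 314.26129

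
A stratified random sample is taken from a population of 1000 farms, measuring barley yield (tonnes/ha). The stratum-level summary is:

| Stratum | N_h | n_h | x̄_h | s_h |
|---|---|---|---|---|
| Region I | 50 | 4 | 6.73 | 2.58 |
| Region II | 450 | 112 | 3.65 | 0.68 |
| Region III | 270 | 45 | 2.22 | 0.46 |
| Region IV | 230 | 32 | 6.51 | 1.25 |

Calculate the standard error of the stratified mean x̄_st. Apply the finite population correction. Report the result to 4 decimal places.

SE(x̄_st) ≈ 0.0835

V̂(x̄_st) = Σ W_h² (1 − n_h/N_h) s_h²/n_h, with W_h = N_h/N and N = 1000:
  stratum Region I: (50/1000)²·(1 − 4/50)·2.58²/4 = 0.00382743
  stratum Region II: (450/1000)²·(1 − 112/450)·0.68²/112 = 0.000627956
  stratum Region III: (270/1000)²·(1 − 45/270)·0.46²/45 = 0.00028566
  stratum Region IV: (230/1000)²·(1 − 32/230)·1.25²/32 = 0.00222363
V̂(x̄_st) = 0.00696468
SE(x̄_st) = √0.00696468 = 0.0834546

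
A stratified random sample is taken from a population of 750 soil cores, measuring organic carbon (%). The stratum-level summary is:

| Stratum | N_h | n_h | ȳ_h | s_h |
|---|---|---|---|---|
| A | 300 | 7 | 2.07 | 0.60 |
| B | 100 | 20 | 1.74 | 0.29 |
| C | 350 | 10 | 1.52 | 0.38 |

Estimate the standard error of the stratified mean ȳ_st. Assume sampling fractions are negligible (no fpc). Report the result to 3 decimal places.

SE(ȳ_st) ≈ 0.107

V̂(ȳ_st) = Σ W_h² s_h²/n_h, with W_h = N_h/N and N = 750:
  stratum A: (300/750)²·0.60²/7 = 0.00822857
  stratum B: (100/750)²·0.29²/20 = 7.47556e-05
  stratum C: (350/750)²·0.38²/10 = 0.00314471
V̂(ȳ_st) = 0.011448
SE(ȳ_st) = √0.011448 = 0.106996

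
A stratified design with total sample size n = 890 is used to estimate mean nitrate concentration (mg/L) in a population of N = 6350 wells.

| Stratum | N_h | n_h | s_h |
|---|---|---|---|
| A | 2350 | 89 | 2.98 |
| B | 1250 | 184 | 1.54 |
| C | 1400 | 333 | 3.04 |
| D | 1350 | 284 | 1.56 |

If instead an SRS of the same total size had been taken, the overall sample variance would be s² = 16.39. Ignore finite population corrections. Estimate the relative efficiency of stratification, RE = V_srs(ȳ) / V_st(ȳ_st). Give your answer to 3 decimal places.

V̂(ȳ_st) = Σ W_h² s_h²/n_h, with W_h = N_h/N and N = 6350:
  stratum A: (2350/6350)²·2.98²/89 = 0.0136657
  stratum B: (1250/6350)²·1.54²/184 = 0.000499455
  stratum C: (1400/6350)²·3.04²/333 = 0.001349
  stratum D: (1350/6350)²·1.56²/284 = 0.000387303
V_st = 0.0159014
V_srs = s²/n = 16.39/890 = 0.0184157
Relative efficiency = V_srs / V_st = 0.0184157/0.0159014 = 1.1581

RE ≈ 1.158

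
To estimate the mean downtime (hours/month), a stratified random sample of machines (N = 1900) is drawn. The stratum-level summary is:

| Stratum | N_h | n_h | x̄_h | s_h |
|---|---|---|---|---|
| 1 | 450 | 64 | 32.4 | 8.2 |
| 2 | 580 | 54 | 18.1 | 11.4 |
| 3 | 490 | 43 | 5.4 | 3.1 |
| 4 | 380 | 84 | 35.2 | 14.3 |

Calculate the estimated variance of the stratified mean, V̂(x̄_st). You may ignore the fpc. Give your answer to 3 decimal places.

V̂(x̄_st) ≈ 0.395

V̂(x̄_st) = Σ W_h² s_h²/n_h, with W_h = N_h/N and N = 1900:
  stratum 1: (450/1900)²·8.2²/64 = 0.058934
  stratum 2: (580/1900)²·11.4²/54 = 0.224267
  stratum 3: (490/1900)²·3.1²/43 = 0.0148641
  stratum 4: (380/1900)²·14.3²/84 = 0.0973762
V̂(x̄_st) = 0.395441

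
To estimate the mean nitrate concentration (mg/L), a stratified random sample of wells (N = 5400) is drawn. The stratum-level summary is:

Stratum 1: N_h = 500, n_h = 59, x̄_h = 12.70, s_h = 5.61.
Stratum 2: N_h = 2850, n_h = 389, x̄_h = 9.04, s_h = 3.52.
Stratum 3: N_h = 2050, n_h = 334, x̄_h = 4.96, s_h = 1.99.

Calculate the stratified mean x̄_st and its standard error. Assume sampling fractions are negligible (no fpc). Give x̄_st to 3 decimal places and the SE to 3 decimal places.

x̄_st ≈ 7.830, SE ≈ 0.123

x̄_st = Σ W_h x̄_h = (500·12.70 + 2850·9.04 + 2050·4.96)/5400 = 7.83000
V̂(x̄_st) = Σ W_h² s_h²/n_h, with W_h = N_h/N and N = 5400:
  stratum 1: (500/5400)²·5.61²/59 = 0.00457326
  stratum 2: (2850/5400)²·3.52²/389 = 0.00887233
  stratum 3: (2050/5400)²·1.99²/334 = 0.00170876
V̂(x̄_st) = 0.0151544
SE(x̄_st) = √0.0151544 = 0.123103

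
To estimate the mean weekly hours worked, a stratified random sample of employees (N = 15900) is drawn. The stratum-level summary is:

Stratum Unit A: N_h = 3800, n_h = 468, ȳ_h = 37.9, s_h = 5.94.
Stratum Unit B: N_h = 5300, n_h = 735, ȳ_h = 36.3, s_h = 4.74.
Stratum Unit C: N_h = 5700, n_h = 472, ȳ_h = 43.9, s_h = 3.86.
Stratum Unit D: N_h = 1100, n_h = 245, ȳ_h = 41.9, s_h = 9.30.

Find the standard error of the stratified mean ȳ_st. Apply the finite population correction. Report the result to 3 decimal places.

V̂(ȳ_st) = Σ W_h² (1 − n_h/N_h) s_h²/n_h, with W_h = N_h/N and N = 15900:
  stratum Unit A: (3800/15900)²·(1 − 468/3800)·5.94²/468 = 0.00377591
  stratum Unit B: (5300/15900)²·(1 − 735/5300)·4.74²/735 = 0.00292544
  stratum Unit C: (5700/15900)²·(1 − 472/5700)·3.86²/472 = 0.00372091
  stratum Unit D: (1100/15900)²·(1 − 245/1100)·9.30²/245 = 0.0013133
V̂(ȳ_st) = 0.0117356
SE(ȳ_st) = √0.0117356 = 0.108331

SE(ȳ_st) ≈ 0.108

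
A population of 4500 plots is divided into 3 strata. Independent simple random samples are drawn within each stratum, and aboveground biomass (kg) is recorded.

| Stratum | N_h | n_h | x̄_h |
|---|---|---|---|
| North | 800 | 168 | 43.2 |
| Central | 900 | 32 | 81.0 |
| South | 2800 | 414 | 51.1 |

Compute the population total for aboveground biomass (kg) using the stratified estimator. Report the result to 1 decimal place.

τ̂_st ≈ 250540.0

τ̂_st = Σ N_h x̄_h = 800·43.2 + 900·81.0 + 2800·51.1 = 250540.0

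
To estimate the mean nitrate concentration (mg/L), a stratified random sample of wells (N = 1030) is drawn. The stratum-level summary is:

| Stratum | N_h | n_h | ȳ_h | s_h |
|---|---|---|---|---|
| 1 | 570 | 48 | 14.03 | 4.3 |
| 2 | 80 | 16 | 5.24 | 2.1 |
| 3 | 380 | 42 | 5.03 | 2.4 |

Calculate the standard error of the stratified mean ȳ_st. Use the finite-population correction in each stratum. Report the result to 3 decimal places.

V̂(ȳ_st) = Σ W_h² (1 − n_h/N_h) s_h²/n_h, with W_h = N_h/N and N = 1030:
  stratum 1: (570/1030)²·(1 − 48/570)·4.3²/48 = 0.108036
  stratum 2: (80/1030)²·(1 − 16/80)·2.1²/16 = 0.00133019
  stratum 3: (380/1030)²·(1 − 42/380)·2.4²/42 = 0.0166035
V̂(ȳ_st) = 0.125969
SE(ȳ_st) = √0.125969 = 0.354921

SE(ȳ_st) ≈ 0.355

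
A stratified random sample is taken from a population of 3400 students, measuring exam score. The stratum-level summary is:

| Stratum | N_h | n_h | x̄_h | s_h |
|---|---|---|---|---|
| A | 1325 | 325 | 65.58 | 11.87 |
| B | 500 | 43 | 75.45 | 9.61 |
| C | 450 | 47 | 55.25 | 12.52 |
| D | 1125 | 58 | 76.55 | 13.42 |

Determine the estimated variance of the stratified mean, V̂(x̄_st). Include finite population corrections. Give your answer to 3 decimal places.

V̂(x̄_st) ≈ 0.467

V̂(x̄_st) = Σ W_h² (1 − n_h/N_h) s_h²/n_h, with W_h = N_h/N and N = 3400:
  stratum A: (1325/3400)²·(1 − 325/1325)·11.87²/325 = 0.0496908
  stratum B: (500/3400)²·(1 − 43/500)·9.61²/43 = 0.0424528
  stratum C: (450/3400)²·(1 − 47/450)·12.52²/47 = 0.0523203
  stratum D: (1125/3400)²·(1 − 58/1125)·13.42²/58 = 0.322431
V̂(x̄_st) = 0.466895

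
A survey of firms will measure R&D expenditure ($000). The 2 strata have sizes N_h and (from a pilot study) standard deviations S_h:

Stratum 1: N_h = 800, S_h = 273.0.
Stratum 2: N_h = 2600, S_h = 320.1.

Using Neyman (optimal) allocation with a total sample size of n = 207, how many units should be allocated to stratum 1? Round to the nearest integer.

Neyman allocation: n_h = n · N_h S_h / Σ N_i S_i, with n = 207.
  stratum 1: N_h·S_h = 800·273.0 = 218400.00
  stratum 2: N_h·S_h = 2600·320.1 = 832260.00
Σ N_h S_h = 1050660.00
n for stratum 1 = 207·218400.00/1050660.00 = 43.029 → 43

43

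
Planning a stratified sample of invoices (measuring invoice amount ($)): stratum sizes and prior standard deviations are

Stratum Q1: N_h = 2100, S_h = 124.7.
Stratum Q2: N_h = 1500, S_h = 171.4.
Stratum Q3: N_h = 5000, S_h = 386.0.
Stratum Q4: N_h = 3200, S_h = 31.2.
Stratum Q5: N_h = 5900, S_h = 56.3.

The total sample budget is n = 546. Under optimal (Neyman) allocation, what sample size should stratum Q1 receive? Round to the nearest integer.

Neyman allocation: n_h = n · N_h S_h / Σ N_i S_i, with n = 546.
  stratum Q1: N_h·S_h = 2100·124.7 = 261870.00
  stratum Q2: N_h·S_h = 1500·171.4 = 257100.00
  stratum Q3: N_h·S_h = 5000·386.0 = 1930000.00
  stratum Q4: N_h·S_h = 3200·31.2 = 99840.00
  stratum Q5: N_h·S_h = 5900·56.3 = 332170.00
Σ N_h S_h = 2880980.00
n for stratum Q1 = 546·261870.00/2880980.00 = 49.629 → 50

50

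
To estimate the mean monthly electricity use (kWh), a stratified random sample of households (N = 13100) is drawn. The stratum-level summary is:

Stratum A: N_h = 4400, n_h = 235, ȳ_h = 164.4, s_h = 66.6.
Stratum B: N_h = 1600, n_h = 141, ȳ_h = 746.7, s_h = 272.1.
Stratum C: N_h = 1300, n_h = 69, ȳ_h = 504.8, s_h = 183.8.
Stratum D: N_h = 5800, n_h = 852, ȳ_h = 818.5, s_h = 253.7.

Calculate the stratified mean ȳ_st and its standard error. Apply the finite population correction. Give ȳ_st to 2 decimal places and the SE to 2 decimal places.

ȳ_st ≈ 558.90, SE ≈ 5.13

ȳ_st = Σ W_h ȳ_h = (4400·164.4 + 1600·746.7 + 1300·504.8 + 5800·818.5)/13100 = 558.90229
V̂(ȳ_st) = Σ W_h² (1 − n_h/N_h) s_h²/n_h, with W_h = N_h/N and N = 13100:
  stratum A: (4400/13100)²·(1 − 235/4400)·66.6²/235 = 2.01561
  stratum B: (1600/13100)²·(1 − 141/1600)·272.1²/141 = 7.14284
  stratum C: (1300/13100)²·(1 − 69/1300)·183.8²/69 = 4.56563
  stratum D: (5800/13100)²·(1 − 852/5800)·253.7²/852 = 12.6333
V̂(ȳ_st) = 26.3574
SE(ȳ_st) = √26.3574 = 5.13394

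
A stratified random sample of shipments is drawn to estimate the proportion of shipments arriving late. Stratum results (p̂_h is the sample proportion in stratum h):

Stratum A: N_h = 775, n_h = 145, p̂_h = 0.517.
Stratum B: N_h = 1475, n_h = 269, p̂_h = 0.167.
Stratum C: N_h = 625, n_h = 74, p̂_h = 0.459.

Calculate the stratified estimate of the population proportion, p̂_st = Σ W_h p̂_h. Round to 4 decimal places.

p̂_st ≈ 0.3248

N = 2875; stratum weights W_h = N_h/N.
p̂_st = Σ W_h p̂_h = (775·0.517 + 1475·0.167 + 625·0.459)/2875 = 0.32483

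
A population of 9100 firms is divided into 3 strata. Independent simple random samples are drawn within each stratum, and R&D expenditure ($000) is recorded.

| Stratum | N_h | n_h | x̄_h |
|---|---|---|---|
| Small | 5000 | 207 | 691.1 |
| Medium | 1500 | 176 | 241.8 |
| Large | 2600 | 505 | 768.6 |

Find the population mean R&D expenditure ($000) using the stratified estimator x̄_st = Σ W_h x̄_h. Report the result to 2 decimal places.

x̄_st ≈ 639.18

N = Σ N_h = 9100. Stratum weights W_h = N_h/N.
x̄_st = (5000·691.1 + 1500·241.8 + 2600·768.6) / 9100 = 639.1824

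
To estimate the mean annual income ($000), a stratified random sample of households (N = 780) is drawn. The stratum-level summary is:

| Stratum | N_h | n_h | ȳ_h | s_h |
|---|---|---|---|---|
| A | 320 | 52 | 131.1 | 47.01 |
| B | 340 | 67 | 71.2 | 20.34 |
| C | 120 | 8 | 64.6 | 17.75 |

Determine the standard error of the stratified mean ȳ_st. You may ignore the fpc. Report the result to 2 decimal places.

V̂(ȳ_st) = Σ W_h² s_h²/n_h, with W_h = N_h/N and N = 780:
  stratum A: (320/780)²·47.01²/52 = 7.15299
  stratum B: (340/780)²·20.34²/67 = 1.17326
  stratum C: (120/780)²·17.75²/8 = 0.932138
V̂(ȳ_st) = 9.2584
SE(ȳ_st) = √9.2584 = 3.04276

SE(ȳ_st) ≈ 3.04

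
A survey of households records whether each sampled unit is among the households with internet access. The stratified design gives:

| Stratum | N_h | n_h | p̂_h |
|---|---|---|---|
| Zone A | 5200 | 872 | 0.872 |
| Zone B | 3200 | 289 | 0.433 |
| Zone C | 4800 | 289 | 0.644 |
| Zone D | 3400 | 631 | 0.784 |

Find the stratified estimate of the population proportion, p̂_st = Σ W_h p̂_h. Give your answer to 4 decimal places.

p̂_st ≈ 0.7034

N = 16600; stratum weights W_h = N_h/N.
p̂_st = Σ W_h p̂_h = (5200·0.872 + 3200·0.433 + 4800·0.644 + 3400·0.784)/16600 = 0.70342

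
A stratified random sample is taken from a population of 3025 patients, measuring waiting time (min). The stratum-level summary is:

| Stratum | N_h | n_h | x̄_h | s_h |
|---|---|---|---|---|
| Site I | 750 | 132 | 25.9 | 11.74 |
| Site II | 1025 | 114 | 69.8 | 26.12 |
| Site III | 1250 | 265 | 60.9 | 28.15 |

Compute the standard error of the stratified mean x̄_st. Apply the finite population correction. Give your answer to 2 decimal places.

SE(x̄_st) ≈ 1.03

V̂(x̄_st) = Σ W_h² (1 − n_h/N_h) s_h²/n_h, with W_h = N_h/N and N = 3025:
  stratum Site I: (750/3025)²·(1 − 132/750)·11.74²/132 = 0.0528885
  stratum Site II: (1025/3025)²·(1 − 114/1025)·26.12²/114 = 0.610707
  stratum Site III: (1250/3025)²·(1 − 265/1250)·28.15²/265 = 0.402352
V̂(x̄_st) = 1.06595
SE(x̄_st) = √1.06595 = 1.03245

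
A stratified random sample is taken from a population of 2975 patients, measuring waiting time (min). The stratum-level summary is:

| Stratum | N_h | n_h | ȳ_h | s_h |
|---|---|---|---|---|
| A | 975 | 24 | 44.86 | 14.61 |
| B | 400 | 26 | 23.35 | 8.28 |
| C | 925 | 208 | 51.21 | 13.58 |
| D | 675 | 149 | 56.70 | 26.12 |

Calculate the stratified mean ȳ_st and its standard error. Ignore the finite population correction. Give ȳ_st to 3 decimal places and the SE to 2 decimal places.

ȳ_st = Σ W_h ȳ_h = (975·44.86 + 400·23.35 + 925·51.21 + 675·56.70)/2975 = 46.62866
V̂(ȳ_st) = Σ W_h² s_h²/n_h, with W_h = N_h/N and N = 2975:
  stratum A: (975/2975)²·14.61²/24 = 0.955266
  stratum B: (400/2975)²·8.28²/26 = 0.0476687
  stratum C: (925/2975)²·13.58²/208 = 0.0857128
  stratum D: (675/2975)²·26.12²/149 = 0.235719
V̂(ȳ_st) = 1.32437
SE(ȳ_st) = √1.32437 = 1.15081

ȳ_st ≈ 46.629, SE ≈ 1.15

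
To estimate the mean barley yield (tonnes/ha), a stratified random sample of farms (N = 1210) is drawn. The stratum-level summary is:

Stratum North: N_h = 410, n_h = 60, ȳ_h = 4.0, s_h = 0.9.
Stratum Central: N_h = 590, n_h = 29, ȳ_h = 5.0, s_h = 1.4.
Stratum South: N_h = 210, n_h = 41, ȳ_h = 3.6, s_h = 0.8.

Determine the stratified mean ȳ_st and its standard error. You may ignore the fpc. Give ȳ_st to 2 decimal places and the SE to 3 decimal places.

ȳ_st ≈ 4.42, SE ≈ 0.134

ȳ_st = Σ W_h ȳ_h = (410·4.0 + 590·5.0 + 210·3.6)/1210 = 4.41818
V̂(ȳ_st) = Σ W_h² s_h²/n_h, with W_h = N_h/N and N = 1210:
  stratum North: (410/1210)²·0.9²/60 = 0.00155
  stratum Central: (590/1210)²·1.4²/29 = 0.0160691
  stratum South: (210/1210)²·0.8²/41 = 0.00047018
V̂(ȳ_st) = 0.0180893
SE(ȳ_st) = √0.0180893 = 0.134496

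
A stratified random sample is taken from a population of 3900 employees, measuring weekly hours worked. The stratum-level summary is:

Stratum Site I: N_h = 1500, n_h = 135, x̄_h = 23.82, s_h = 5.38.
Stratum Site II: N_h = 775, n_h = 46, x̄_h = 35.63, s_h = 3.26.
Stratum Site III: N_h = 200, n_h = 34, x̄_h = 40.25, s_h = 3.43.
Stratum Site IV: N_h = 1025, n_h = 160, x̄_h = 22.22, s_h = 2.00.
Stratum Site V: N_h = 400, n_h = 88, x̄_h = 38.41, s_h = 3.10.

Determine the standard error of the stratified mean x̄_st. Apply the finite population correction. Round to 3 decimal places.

SE(x̄_st) ≈ 0.201

V̂(x̄_st) = Σ W_h² (1 − n_h/N_h) s_h²/n_h, with W_h = N_h/N and N = 3900:
  stratum Site I: (1500/3900)²·(1 − 135/1500)·5.38²/135 = 0.0288619
  stratum Site II: (775/3900)²·(1 − 46/775)·3.26²/46 = 0.00858178
  stratum Site III: (200/3900)²·(1 − 34/200)·3.43²/34 = 0.000755298
  stratum Site IV: (1025/3900)²·(1 − 160/1025)·2.00²/160 = 0.00145731
  stratum Site V: (400/3900)²·(1 − 88/400)·3.10²/88 = 0.000896037
V̂(x̄_st) = 0.0405524
SE(x̄_st) = √0.0405524 = 0.201376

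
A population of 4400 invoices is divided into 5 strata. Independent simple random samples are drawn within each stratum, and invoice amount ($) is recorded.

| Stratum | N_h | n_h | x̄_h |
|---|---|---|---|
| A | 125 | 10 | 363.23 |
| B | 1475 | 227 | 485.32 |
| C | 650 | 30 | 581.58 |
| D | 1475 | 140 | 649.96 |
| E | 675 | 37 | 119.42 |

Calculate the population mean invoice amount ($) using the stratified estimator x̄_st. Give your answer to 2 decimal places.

N = Σ N_h = 4400. Stratum weights W_h = N_h/N.
x̄_st = (125·363.23 + 1475·485.32 + 650·581.58 + 1475·649.96 + 675·119.42) / 4400 = 495.1312

x̄_st ≈ 495.13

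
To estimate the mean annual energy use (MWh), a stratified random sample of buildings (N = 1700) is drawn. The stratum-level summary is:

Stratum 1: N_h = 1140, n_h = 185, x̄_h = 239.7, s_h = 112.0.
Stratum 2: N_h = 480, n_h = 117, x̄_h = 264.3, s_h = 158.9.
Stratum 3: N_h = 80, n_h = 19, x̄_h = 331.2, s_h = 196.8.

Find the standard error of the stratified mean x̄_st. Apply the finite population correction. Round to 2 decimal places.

SE(x̄_st) ≈ 6.48

V̂(x̄_st) = Σ W_h² (1 − n_h/N_h) s_h²/n_h, with W_h = N_h/N and N = 1700:
  stratum 1: (1140/1700)²·(1 − 185/1140)·112.0²/185 = 25.5432
  stratum 2: (480/1700)²·(1 − 117/480)·158.9²/117 = 13.011
  stratum 3: (80/1700)²·(1 − 19/80)·196.8²/19 = 3.44206
V̂(x̄_st) = 41.9963
SE(x̄_st) = √41.9963 = 6.48045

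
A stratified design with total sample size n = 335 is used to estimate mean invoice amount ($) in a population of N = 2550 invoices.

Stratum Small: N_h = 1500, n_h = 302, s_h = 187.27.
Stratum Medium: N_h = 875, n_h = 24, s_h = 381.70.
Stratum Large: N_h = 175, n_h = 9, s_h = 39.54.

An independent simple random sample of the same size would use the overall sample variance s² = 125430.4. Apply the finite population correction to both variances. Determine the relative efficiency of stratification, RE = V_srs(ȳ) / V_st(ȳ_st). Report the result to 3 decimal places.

RE ≈ 0.447

V̂(ȳ_st) = Σ W_h² (1 − n_h/N_h) s_h²/n_h, with W_h = N_h/N and N = 2550:
  stratum Small: (1500/2550)²·(1 − 302/1500)·187.27²/302 = 32.092
  stratum Medium: (875/2550)²·(1 − 24/875)·381.70²/24 = 695.169
  stratum Large: (175/2550)²·(1 − 9/175)·39.54²/9 = 0.776062
V_st = 728.037
V_srs = (1 − 335/2550)·125430.4/335 = 325.231
Relative efficiency = V_srs / V_st = 325.231/728.037 = 0.4467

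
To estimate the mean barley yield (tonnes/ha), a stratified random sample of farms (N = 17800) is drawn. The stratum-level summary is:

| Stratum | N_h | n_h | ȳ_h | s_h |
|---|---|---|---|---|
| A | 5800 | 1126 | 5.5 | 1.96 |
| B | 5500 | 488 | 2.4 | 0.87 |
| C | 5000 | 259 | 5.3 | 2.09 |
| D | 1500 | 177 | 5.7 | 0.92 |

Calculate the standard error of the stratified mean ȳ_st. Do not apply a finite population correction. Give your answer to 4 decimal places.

V̂(ȳ_st) = Σ W_h² s_h²/n_h, with W_h = N_h/N and N = 17800:
  stratum A: (5800/17800)²·1.96²/1126 = 0.000362234
  stratum B: (5500/17800)²·0.87²/488 = 0.000148083
  stratum C: (5000/17800)²·2.09²/259 = 0.00133074
  stratum D: (1500/17800)²·0.92²/177 = 3.39582e-05
V̂(ȳ_st) = 0.00187501
SE(ȳ_st) = √0.00187501 = 0.0433014

SE(ȳ_st) ≈ 0.0433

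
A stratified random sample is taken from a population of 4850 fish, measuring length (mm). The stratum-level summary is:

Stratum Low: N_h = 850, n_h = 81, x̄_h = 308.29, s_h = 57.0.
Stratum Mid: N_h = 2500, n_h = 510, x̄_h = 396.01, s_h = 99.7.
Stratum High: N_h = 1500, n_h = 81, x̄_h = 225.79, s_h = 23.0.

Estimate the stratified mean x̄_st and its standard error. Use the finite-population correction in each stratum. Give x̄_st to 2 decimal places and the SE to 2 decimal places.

x̄_st = Σ W_h x̄_h = (850·308.29 + 2500·396.01 + 1500·225.79)/4850 = 327.99103
V̂(x̄_st) = Σ W_h² (1 − n_h/N_h) s_h²/n_h, with W_h = N_h/N and N = 4850:
  stratum Low: (850/4850)²·(1 − 81/850)·57.0²/81 = 1.11462
  stratum Mid: (2500/4850)²·(1 − 510/2500)·99.7²/510 = 4.12221
  stratum High: (1500/4850)²·(1 − 81/1500)·23.0²/81 = 0.590964
V̂(x̄_st) = 5.82779
SE(x̄_st) = √5.82779 = 2.41408

x̄_st ≈ 327.99, SE ≈ 2.41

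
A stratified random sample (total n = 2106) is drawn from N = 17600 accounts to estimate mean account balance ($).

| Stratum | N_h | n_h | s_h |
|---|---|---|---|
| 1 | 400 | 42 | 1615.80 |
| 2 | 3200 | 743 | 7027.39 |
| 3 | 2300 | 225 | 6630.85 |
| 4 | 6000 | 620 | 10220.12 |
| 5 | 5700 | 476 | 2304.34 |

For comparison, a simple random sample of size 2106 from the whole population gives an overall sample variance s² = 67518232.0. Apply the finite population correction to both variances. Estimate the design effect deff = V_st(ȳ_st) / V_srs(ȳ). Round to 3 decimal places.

V̂(ȳ_st) = Σ W_h² (1 − n_h/N_h) s_h²/n_h, with W_h = N_h/N and N = 17600:
  stratum 1: (400/17600)²·(1 − 42/400)·1615.80²/42 = 28.7371
  stratum 2: (3200/17600)²·(1 − 743/3200)·7027.39²/743 = 1687.05
  stratum 3: (2300/17600)²·(1 − 225/2300)·6630.85²/225 = 3010.76
  stratum 4: (6000/17600)²·(1 − 620/6000)·10220.12²/620 = 17556.1
  stratum 5: (5700/17600)²·(1 − 476/5700)·2304.34²/476 = 1072.36
V_st = 23355
V_srs = (1 − 2106/17600)·67518232.0/2106 = 28223.7
deff = V_st / V_srs = 23355/28223.7 = 0.8275

deff ≈ 0.827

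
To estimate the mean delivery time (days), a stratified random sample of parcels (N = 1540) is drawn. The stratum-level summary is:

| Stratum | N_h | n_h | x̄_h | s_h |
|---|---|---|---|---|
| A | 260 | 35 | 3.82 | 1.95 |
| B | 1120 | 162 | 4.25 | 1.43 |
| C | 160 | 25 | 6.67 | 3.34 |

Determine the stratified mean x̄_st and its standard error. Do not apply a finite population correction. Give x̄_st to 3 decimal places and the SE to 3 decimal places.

x̄_st ≈ 4.429, SE ≈ 0.121

x̄_st = Σ W_h x̄_h = (260·3.82 + 1120·4.25 + 160·6.67)/1540 = 4.42883
V̂(x̄_st) = Σ W_h² s_h²/n_h, with W_h = N_h/N and N = 1540:
  stratum A: (260/1540)²·1.95²/35 = 0.00309675
  stratum B: (1120/1540)²·1.43²/162 = 0.00667654
  stratum C: (160/1540)²·3.34²/25 = 0.00481672
V̂(x̄_st) = 0.01459
SE(x̄_st) = √0.01459 = 0.120789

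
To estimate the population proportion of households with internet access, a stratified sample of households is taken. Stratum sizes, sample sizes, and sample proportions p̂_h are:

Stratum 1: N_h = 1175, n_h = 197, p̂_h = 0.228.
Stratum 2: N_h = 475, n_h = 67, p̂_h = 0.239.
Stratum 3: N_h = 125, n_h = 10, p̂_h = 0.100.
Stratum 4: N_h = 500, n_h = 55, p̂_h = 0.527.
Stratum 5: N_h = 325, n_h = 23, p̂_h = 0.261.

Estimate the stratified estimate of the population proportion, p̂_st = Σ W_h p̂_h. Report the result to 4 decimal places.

p̂_st ≈ 0.2855

N = 2600; stratum weights W_h = N_h/N.
p̂_st = Σ W_h p̂_h = (1175·0.228 + 475·0.239 + 125·0.100 + 500·0.527 + 325·0.261)/2600 = 0.28548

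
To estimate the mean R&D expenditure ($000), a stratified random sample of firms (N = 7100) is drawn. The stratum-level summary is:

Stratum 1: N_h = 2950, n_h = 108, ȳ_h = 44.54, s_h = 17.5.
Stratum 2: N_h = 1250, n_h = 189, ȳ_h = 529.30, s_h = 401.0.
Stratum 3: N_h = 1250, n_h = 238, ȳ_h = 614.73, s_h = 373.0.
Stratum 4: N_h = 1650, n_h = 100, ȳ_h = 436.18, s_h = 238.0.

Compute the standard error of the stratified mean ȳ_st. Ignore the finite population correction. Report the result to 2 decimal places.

V̂(ȳ_st) = Σ W_h² s_h²/n_h, with W_h = N_h/N and N = 7100:
  stratum 1: (2950/7100)²·17.5²/108 = 0.48953
  stratum 2: (1250/7100)²·401.0²/189 = 26.3712
  stratum 3: (1250/7100)²·373.0²/238 = 18.1194
  stratum 4: (1650/7100)²·238.0²/100 = 30.5918
V̂(ȳ_st) = 75.572
SE(ȳ_st) = √75.572 = 8.69321

SE(ȳ_st) ≈ 8.69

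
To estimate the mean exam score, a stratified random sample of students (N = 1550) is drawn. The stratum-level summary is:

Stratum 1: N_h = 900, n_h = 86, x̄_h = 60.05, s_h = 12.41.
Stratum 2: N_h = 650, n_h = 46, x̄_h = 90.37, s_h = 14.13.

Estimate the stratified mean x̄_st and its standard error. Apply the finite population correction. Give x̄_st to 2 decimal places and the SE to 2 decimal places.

x̄_st = Σ W_h x̄_h = (900·60.05 + 650·90.37)/1550 = 72.76484
V̂(x̄_st) = Σ W_h² (1 − n_h/N_h) s_h²/n_h, with W_h = N_h/N and N = 1550:
  stratum 1: (900/1550)²·(1 − 86/900)·12.41²/86 = 0.54607
  stratum 2: (650/1550)²·(1 − 46/650)·14.13²/46 = 0.709273
V̂(x̄_st) = 1.25534
SE(x̄_st) = √1.25534 = 1.12042

x̄_st ≈ 72.76, SE ≈ 1.12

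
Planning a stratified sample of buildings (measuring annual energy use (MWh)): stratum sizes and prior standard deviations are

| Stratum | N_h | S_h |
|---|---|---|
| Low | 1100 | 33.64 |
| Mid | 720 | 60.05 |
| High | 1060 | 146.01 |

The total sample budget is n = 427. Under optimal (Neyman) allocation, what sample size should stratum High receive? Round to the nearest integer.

Neyman allocation: n_h = n · N_h S_h / Σ N_i S_i, with n = 427.
  stratum Low: N_h·S_h = 1100·33.64 = 37004.00
  stratum Mid: N_h·S_h = 720·60.05 = 43236.00
  stratum High: N_h·S_h = 1060·146.01 = 154770.60
Σ N_h S_h = 235010.60
n for stratum High = 427·154770.60/235010.60 = 281.209 → 281

281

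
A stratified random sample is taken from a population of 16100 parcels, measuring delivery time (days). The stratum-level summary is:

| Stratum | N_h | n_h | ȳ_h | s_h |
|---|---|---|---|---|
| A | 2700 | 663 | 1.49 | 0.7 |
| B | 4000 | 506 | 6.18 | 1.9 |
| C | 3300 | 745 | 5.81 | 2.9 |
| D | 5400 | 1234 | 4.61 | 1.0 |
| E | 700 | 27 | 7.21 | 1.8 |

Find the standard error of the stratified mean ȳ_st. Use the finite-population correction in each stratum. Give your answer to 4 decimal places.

V̂(ȳ_st) = Σ W_h² (1 − n_h/N_h) s_h²/n_h, with W_h = N_h/N and N = 16100:
  stratum A: (2700/16100)²·(1 − 663/2700)·0.7²/663 = 1.56814e-05
  stratum B: (4000/16100)²·(1 − 506/4000)·1.9²/506 = 0.00038467
  stratum C: (3300/16100)²·(1 − 745/3300)·2.9²/745 = 0.000367192
  stratum D: (5400/16100)²·(1 − 1234/5400)·1.0²/1234 = 7.03309e-05
  stratum E: (700/16100)²·(1 − 27/700)·1.8²/27 = 0.000218093
V̂(ȳ_st) = 0.00105597
SE(ȳ_st) = √0.00105597 = 0.0324956

SE(ȳ_st) ≈ 0.0325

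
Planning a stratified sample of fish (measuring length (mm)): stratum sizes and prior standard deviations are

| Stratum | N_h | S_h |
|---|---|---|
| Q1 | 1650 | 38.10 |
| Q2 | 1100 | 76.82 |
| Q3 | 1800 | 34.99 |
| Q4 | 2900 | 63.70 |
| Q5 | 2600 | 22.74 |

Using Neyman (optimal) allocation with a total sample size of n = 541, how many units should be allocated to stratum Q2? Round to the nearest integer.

101

Neyman allocation: n_h = n · N_h S_h / Σ N_i S_i, with n = 541.
  stratum Q1: N_h·S_h = 1650·38.10 = 62865.00
  stratum Q2: N_h·S_h = 1100·76.82 = 84502.00
  stratum Q3: N_h·S_h = 1800·34.99 = 62982.00
  stratum Q4: N_h·S_h = 2900·63.70 = 184730.00
  stratum Q5: N_h·S_h = 2600·22.74 = 59124.00
Σ N_h S_h = 454203.00
n for stratum Q2 = 541·84502.00/454203.00 = 100.650 → 101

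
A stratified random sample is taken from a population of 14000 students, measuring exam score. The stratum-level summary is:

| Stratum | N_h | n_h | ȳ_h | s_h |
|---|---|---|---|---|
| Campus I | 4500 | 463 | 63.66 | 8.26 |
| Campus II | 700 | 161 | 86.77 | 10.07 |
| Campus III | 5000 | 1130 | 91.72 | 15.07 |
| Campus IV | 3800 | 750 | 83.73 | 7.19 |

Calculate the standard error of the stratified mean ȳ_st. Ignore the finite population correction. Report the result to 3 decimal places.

SE(ȳ_st) ≈ 0.218

V̂(ȳ_st) = Σ W_h² s_h²/n_h, with W_h = N_h/N and N = 14000:
  stratum Campus I: (4500/14000)²·8.26²/463 = 0.0152247
  stratum Campus II: (700/14000)²·10.07²/161 = 0.00157461
  stratum Campus III: (5000/14000)²·15.07²/1130 = 0.0256349
  stratum Campus IV: (3800/14000)²·7.19²/750 = 0.00507817
V̂(ȳ_st) = 0.0475124
SE(ȳ_st) = √0.0475124 = 0.217973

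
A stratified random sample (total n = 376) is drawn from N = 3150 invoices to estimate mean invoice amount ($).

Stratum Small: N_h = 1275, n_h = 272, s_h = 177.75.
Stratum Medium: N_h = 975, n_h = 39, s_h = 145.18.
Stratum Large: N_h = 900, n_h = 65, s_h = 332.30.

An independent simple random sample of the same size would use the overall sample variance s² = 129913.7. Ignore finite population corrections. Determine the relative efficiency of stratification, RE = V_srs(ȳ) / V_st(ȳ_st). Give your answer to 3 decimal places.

RE ≈ 1.649

V̂(ȳ_st) = Σ W_h² s_h²/n_h, with W_h = N_h/N and N = 3150:
  stratum Small: (1275/3150)²·177.75²/272 = 19.0305
  stratum Medium: (975/3150)²·145.18²/39 = 51.777
  stratum Large: (900/3150)²·332.30²/65 = 138.679
V_st = 209.487
V_srs = s²/n = 129913.7/376 = 345.515
Relative efficiency = V_srs / V_st = 345.515/209.487 = 1.6493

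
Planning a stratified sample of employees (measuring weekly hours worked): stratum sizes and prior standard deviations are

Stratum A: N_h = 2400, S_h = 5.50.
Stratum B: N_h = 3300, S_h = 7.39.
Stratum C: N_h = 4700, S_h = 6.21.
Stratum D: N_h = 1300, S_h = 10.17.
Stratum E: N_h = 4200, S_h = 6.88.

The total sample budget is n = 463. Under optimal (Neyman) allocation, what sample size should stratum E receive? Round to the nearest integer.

123

Neyman allocation: n_h = n · N_h S_h / Σ N_i S_i, with n = 463.
  stratum A: N_h·S_h = 2400·5.50 = 13200.00
  stratum B: N_h·S_h = 3300·7.39 = 24387.00
  stratum C: N_h·S_h = 4700·6.21 = 29187.00
  stratum D: N_h·S_h = 1300·10.17 = 13221.00
  stratum E: N_h·S_h = 4200·6.88 = 28896.00
Σ N_h S_h = 108891.00
n for stratum E = 463·28896.00/108891.00 = 122.865 → 123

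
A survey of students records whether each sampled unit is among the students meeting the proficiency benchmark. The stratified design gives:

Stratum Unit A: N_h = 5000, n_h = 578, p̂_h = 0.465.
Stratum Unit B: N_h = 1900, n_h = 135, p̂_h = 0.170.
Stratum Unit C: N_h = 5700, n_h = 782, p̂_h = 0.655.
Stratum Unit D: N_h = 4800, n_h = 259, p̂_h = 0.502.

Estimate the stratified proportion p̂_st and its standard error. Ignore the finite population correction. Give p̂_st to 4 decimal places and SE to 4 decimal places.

p̂_st ≈ 0.5052, SE ≈ 0.0124

N = 17400; stratum weights W_h = N_h/N.
p̂_st = Σ W_h p̂_h = (5000·0.465 + 1900·0.170 + 5700·0.655 + 4800·0.502)/17400 = 0.50524
V̂(p̂_st) = Σ W_h² p̂_h(1−p̂_h)/(n_h−1):
  stratum Unit A: (5000/17400)²·0.465·0.535/577 = 3.56018e-05
  stratum Unit B: (1900/17400)²·0.170·0.830/134 = 1.25554e-05
  stratum Unit C: (5700/17400)²·0.655·0.345/781 = 3.10499e-05
  stratum Unit D: (4800/17400)²·0.502·0.498/258 = 7.3739e-05
V̂(p̂_st) = 0.000152946; SE = √V̂ = 0.0123671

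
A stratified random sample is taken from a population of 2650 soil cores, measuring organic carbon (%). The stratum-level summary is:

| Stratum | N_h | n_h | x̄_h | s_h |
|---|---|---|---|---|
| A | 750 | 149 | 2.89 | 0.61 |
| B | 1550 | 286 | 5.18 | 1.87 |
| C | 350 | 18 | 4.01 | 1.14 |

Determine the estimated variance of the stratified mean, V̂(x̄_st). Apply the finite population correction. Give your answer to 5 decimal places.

V̂(x̄_st) = Σ W_h² (1 − n_h/N_h) s_h²/n_h, with W_h = N_h/N and N = 2650:
  stratum A: (750/2650)²·(1 − 149/750)·0.61²/149 = 0.000160294
  stratum B: (1550/2650)²·(1 − 286/1550)·1.87²/286 = 0.00341118
  stratum C: (350/2650)²·(1 − 18/350)·1.14²/18 = 0.00119468
V̂(x̄_st) = 0.00476615

V̂(x̄_st) ≈ 0.00477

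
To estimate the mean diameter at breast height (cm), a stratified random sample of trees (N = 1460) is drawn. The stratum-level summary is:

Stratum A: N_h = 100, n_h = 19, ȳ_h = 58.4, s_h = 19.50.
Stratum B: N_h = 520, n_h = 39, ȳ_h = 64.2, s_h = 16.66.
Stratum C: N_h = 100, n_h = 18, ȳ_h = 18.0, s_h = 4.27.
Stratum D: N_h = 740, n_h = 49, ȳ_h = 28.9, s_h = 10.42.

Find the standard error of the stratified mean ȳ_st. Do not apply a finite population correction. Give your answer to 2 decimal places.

SE(ȳ_st) ≈ 1.25

V̂(ȳ_st) = Σ W_h² s_h²/n_h, with W_h = N_h/N and N = 1460:
  stratum A: (100/1460)²·19.50²/19 = 0.093888
  stratum B: (520/1460)²·16.66²/39 = 0.902789
  stratum C: (100/1460)²·4.27²/18 = 0.00475201
  stratum D: (740/1460)²·10.42²/49 = 0.569242
V̂(ȳ_st) = 1.57067
SE(ȳ_st) = √1.57067 = 1.25326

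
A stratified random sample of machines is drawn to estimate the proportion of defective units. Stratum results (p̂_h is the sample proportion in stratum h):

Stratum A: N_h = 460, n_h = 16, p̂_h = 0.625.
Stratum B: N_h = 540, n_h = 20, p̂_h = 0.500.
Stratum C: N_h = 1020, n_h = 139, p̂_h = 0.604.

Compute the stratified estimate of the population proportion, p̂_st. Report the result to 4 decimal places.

p̂_st ≈ 0.5810

N = 2020; stratum weights W_h = N_h/N.
p̂_st = Σ W_h p̂_h = (460·0.625 + 540·0.500 + 1020·0.604)/2020 = 0.58098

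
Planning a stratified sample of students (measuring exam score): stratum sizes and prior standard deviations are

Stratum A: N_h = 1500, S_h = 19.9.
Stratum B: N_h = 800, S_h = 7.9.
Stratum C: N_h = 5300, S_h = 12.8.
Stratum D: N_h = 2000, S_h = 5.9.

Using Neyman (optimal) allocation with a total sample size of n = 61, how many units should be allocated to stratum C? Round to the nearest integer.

Neyman allocation: n_h = n · N_h S_h / Σ N_i S_i, with n = 61.
  stratum A: N_h·S_h = 1500·19.9 = 29850.00
  stratum B: N_h·S_h = 800·7.9 = 6320.00
  stratum C: N_h·S_h = 5300·12.8 = 67840.00
  stratum D: N_h·S_h = 2000·5.9 = 11800.00
Σ N_h S_h = 115810.00
n for stratum C = 61·67840.00/115810.00 = 35.733 → 36

36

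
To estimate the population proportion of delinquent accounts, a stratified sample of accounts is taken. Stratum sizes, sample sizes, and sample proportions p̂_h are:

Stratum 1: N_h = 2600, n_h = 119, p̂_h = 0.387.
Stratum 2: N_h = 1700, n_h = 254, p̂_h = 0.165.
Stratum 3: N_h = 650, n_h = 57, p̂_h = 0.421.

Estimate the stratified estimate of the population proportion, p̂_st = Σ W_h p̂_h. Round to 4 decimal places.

N = 4950; stratum weights W_h = N_h/N.
p̂_st = Σ W_h p̂_h = (2600·0.387 + 1700·0.165 + 650·0.421)/4950 = 0.31522

p̂_st ≈ 0.3152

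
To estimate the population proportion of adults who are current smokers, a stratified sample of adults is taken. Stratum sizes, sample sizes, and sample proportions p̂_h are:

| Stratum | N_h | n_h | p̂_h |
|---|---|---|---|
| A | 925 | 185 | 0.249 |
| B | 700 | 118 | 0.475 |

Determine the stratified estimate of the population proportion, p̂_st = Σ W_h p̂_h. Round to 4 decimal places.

p̂_st ≈ 0.3464

N = 1625; stratum weights W_h = N_h/N.
p̂_st = Σ W_h p̂_h = (925·0.249 + 700·0.475)/1625 = 0.34635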